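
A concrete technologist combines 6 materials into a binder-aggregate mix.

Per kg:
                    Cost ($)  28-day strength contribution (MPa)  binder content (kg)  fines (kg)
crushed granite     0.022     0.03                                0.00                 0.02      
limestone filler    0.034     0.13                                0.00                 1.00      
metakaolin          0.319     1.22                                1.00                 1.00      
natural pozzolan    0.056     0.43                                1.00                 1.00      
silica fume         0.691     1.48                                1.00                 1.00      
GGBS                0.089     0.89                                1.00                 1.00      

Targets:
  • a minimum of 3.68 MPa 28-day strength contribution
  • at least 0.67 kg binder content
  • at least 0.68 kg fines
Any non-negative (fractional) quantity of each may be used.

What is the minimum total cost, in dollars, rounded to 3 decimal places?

Let x1 = kg of crushed granite, x2 = kg of limestone filler, x3 = kg of metakaolin, x4 = kg of natural pozzolan, x5 = kg of silica fume, x6 = kg of GGBS.
min 0.022x1 + 0.034x2 + 0.319x3 + 0.056x4 + 0.691x5 + 0.089x6 s.t.:
  0.03x1 + 0.13x2 + 1.22x3 + 0.43x4 + 1.48x5 + 0.89x6 ≥ 3.68   (28-day strength contribution)
  1x3 + 1x4 + 1x5 + 1x6 ≥ 0.67   (binder content)
  0.02x1 + 1x2 + 1x3 + 1x4 + 1x5 + 1x6 ≥ 0.68   (fines)
  x1, x2, x3, x4, x5, x6 ≥ 0.
The cheapest feasible vertex uses only GGBS; crushed granite, limestone filler, metakaolin, natural pozzolan, silica fume are not used. There the 28-day strength contribution constraint is tight.
So GGBS = 4.135 kg.
Objective = 0.089·4.135 = 0.36802.

$0.368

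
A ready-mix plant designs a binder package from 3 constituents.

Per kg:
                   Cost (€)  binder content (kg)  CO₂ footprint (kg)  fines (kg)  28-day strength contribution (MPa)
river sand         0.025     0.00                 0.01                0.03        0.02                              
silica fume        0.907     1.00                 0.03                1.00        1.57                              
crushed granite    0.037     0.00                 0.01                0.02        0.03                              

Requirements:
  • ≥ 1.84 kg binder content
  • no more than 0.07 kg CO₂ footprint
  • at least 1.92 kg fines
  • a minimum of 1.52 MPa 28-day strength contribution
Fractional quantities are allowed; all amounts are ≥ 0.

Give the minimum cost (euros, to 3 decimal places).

€1.738

Treat it as an LP. Let x1 = kg of river sand, x2 = kg of silica fume, x3 = kg of crushed granite.
min 0.025x1 + 0.907x2 + 0.037x3 subject to:
  1x2 ≥ 1.84   (binder content)
  0.01x1 + 0.03x2 + 0.01x3 ≤ 0.07   (CO₂ footprint)
  0.03x1 + 1x2 + 0.02x3 ≥ 1.92   (fines)
  0.02x1 + 1.57x2 + 0.03x3 ≥ 1.52   (28-day strength contribution)
  x1, x2, x3 ≥ 0.
At the optimum only river sand, silica fume are positive (crushed granite = 0). Binding constraints: CO₂ footprint and fines.
Optimal quantities: river sand = 1.363 kg, silica fume = 1.879 kg.
Cost = 0.025·1.363 + 0.907·1.879 = 1.73833.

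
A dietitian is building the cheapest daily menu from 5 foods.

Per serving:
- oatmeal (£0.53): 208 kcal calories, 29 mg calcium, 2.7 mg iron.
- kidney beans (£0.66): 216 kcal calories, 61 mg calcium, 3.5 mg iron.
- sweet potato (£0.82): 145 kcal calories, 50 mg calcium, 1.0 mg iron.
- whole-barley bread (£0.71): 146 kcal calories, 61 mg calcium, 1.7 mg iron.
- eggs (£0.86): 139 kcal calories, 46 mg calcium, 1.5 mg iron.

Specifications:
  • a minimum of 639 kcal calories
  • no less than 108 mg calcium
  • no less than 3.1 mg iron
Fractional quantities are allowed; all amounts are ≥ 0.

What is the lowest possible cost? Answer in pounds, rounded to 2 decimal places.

Treat it as an LP. Let x1 = servings of oatmeal, x2 = servings of kidney beans, x3 = servings of sweet potato, x4 = servings of whole-barley bread, x5 = servings of eggs.
min 0.53x1 + 0.66x2 + 0.82x3 + 0.71x4 + 0.86x5 s.t.:
  208x1 + 216x2 + 145x3 + 146x4 + 139x5 ≥ 639   (calories)
  29x1 + 61x2 + 50x3 + 61x4 + 46x5 ≥ 108   (calcium)
  2.7x1 + 3.5x2 + 1x3 + 1.7x4 + 1.5x5 ≥ 3.1   (iron)
  x1, x2, x3, x4, x5 ≥ 0.
The cheapest feasible vertex uses only oatmeal, kidney beans; sweet potato, whole-barley bread, eggs are not used. Binding constraints: calories and calcium.
Solving gives x1 = 2.436, x2 = 0.6122.
Total cost: 0.53·2.436 + 0.66·0.6122 = 1.6951.

£1.70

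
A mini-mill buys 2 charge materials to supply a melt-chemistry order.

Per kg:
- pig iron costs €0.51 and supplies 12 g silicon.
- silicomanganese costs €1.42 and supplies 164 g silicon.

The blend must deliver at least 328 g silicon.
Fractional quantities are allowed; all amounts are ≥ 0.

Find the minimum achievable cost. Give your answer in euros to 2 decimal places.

Set it up as a linear program. Let x1 = kg of pig iron, x2 = kg of silicomanganese.
Minimize 0.51x1 + 1.42x2 with:
  12x1 + 164x2 ≥ 328   (silicon)
  x1, x2 ≥ 0.
The cheapest feasible vertex uses only silicomanganese; pig iron is not used. The silicon requirement is met with equality.
That vertex is x2 = 2.
Hence cost = 1.42·2 = €2.8400.

€2.84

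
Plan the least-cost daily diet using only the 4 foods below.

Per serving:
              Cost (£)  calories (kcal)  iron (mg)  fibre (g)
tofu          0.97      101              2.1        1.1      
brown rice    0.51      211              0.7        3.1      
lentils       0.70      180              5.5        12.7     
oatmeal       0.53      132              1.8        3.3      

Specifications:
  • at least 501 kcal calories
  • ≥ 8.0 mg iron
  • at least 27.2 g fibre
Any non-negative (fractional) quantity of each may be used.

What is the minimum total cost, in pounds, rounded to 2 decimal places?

Let x1 = servings of tofu, x2 = servings of brown rice, x3 = servings of lentils, x4 = servings of oatmeal.
Minimize 0.97x1 + 0.51x2 + 0.7x3 + 0.53x4 subject to:
  101x1 + 211x2 + 180x3 + 132x4 ≥ 501   (calories)
  2.1x1 + 0.7x2 + 5.5x3 + 1.8x4 ≥ 8   (iron)
  1.1x1 + 3.1x2 + 12.7x3 + 3.3x4 ≥ 27.2   (fibre)
  x1, x2, x3, x4 ≥ 0.
The minimum-cost mix takes nothing from tofu, oatmeal — only brown rice, lentils. The calories and fibre requirements are met with equality.
Optimal quantities: brown rice = 0.6913 servings, lentils = 1.973 servings.
Total cost: 0.51·0.6913 + 0.7·1.973 = 1.7337.

£1.73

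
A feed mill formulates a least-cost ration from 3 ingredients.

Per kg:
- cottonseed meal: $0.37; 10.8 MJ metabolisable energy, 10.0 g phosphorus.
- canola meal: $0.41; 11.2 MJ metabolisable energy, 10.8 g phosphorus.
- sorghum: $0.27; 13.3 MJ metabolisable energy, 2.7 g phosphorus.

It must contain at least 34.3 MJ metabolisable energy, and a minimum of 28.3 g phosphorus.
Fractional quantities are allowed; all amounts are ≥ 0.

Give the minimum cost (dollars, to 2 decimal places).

$1.11

Let x1 = kg of cottonseed meal, x2 = kg of canola meal, x3 = kg of sorghum.
Minimise 0.37x1 + 0.41x2 + 0.27x3 s.t.:
  10.8x1 + 11.2x2 + 13.3x3 ≥ 34.3   (metabolisable energy)
  10x1 + 10.8x2 + 2.7x3 ≥ 28.3   (phosphorus)
  x1, x2, x3 ≥ 0.
The cheapest feasible vertex uses only cottonseed meal, sorghum; canola meal is not used. There the metabolisable energy and phosphorus constraints are tight.
Solving gives x1 = 2.733, x3 = 0.3598.
Objective = 0.37·2.733 + 0.27·0.3598 = 1.1084.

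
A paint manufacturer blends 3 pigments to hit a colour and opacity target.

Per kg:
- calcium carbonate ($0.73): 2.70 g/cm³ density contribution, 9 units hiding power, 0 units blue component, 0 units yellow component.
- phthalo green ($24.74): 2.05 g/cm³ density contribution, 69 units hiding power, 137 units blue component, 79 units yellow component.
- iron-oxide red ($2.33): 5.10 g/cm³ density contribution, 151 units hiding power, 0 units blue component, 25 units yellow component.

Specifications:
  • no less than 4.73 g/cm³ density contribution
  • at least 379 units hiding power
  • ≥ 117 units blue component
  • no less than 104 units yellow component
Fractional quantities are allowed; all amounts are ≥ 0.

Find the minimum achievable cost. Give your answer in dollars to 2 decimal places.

Let x1 = kg of calcium carbonate, x2 = kg of phthalo green, x3 = kg of iron-oxide red.
Minimize 0.73x1 + 24.74x2 + 2.33x3 subject to:
  2.7x1 + 2.05x2 + 5.1x3 ≥ 4.73   (density contribution)
  9x1 + 69x2 + 151x3 ≥ 379   (hiding power)
  137x2 ≥ 117   (blue component)
  79x2 + 25x3 ≥ 104   (yellow component)
  x1, x2, x3 ≥ 0.
The optimal basis is {phthalo green, iron-oxide red}; calcium carbonate drops out. The hiding power and blue component requirements are met with equality.
That vertex is x2 = 0.854, x3 = 2.12.
Objective = 24.74·0.854 + 2.33·2.12 = 26.0676.

$26.07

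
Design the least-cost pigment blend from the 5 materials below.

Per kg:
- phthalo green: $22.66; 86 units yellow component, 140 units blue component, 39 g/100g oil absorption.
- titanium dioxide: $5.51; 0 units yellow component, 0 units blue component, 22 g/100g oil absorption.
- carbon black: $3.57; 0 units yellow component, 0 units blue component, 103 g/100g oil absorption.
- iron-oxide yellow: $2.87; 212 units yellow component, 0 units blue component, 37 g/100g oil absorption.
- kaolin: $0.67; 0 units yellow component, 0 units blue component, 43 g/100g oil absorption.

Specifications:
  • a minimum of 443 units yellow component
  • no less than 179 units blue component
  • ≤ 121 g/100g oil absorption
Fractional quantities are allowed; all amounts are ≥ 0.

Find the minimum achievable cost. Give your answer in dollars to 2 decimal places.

$33.48

This is a linear program. Let x1 = kg of phthalo green, x2 = kg of titanium dioxide, x3 = kg of carbon black, x4 = kg of iron-oxide yellow, x5 = kg of kaolin.
min 22.66x1 + 5.51x2 + 3.57x3 + 2.87x4 + 0.67x5 with:
  86x1 + 212x4 ≥ 443   (yellow component)
  140x1 ≥ 179   (blue component)
  39x1 + 22x2 + 103x3 + 37x4 + 43x5 ≤ 121   (oil absorption)
  x1, x2, x3, x4, x5 ≥ 0.
At the optimum only phthalo green, iron-oxide yellow are positive (titanium dioxide, carbon black, kaolin = 0). The yellow component and blue component requirements are met with equality.
So phthalo green = 1.2786 kg, iron-oxide yellow = 1.571 kg.
Total cost: 22.66·1.2786 + 2.87·1.571 = 33.4818.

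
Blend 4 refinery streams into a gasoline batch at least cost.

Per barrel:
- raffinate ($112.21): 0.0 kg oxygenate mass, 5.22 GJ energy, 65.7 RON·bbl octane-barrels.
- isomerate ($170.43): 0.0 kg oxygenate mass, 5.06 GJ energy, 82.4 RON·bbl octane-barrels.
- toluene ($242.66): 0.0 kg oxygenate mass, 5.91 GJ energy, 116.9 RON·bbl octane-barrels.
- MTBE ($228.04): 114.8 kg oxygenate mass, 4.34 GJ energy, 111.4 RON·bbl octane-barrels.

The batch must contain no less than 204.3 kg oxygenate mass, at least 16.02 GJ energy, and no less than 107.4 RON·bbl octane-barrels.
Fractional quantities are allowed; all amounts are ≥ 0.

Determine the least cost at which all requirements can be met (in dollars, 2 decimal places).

This is a linear program. Let x1 = barrels of raffinate, x2 = barrels of isomerate, x3 = barrels of toluene, x4 = barrels of MTBE.
min 112.21x1 + 170.43x2 + 242.66x3 + 228.04x4 s.t.:
  114.8x4 ≥ 204.3   (oxygenate mass)
  5.22x1 + 5.06x2 + 5.91x3 + 4.34x4 ≥ 16.02   (energy)
  65.7x1 + 82.4x2 + 116.9x3 + 111.4x4 ≥ 107.4   (octane-barrels)
  x1, x2, x3, x4 ≥ 0.
The cheapest feasible vertex uses only raffinate, MTBE; isomerate, toluene are not used. There the oxygenate mass and energy constraints are tight.
Solving gives x1 = 1.5894, x4 = 1.7796.
Total cost: 112.21·1.5894 + 228.04·1.7796 = 584.1666.

$584.17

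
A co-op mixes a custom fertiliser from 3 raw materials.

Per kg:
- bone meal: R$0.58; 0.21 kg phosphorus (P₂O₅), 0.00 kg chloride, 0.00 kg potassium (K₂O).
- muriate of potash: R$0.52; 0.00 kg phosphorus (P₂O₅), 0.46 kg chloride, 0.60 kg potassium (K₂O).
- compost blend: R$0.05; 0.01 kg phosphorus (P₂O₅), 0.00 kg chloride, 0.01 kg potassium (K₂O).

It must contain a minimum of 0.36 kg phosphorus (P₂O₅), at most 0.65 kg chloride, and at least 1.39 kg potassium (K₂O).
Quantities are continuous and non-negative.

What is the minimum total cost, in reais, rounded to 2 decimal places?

Let x1 = kg of bone meal, x2 = kg of muriate of potash, x3 = kg of compost blend.
min 0.58x1 + 0.52x2 + 0.05x3 with:
  0.21x1 + 0.01x3 ≥ 0.36   (phosphorus (P₂O₅))
  0.46x2 ≤ 0.65   (chloride)
  0.6x2 + 0.01x3 ≥ 1.39   (potassium (K₂O))
  x1, x2, x3 ≥ 0.
The optimal basis is {muriate of potash, compost blend}; bone meal drops out. Binding constraints: chloride and potassium (K₂O).
So muriate of potash = 1.413 kg, compost blend = 54.22 kg.
Total cost: 0.52·1.413 + 0.05·54.22 = 3.4458.

R$3.45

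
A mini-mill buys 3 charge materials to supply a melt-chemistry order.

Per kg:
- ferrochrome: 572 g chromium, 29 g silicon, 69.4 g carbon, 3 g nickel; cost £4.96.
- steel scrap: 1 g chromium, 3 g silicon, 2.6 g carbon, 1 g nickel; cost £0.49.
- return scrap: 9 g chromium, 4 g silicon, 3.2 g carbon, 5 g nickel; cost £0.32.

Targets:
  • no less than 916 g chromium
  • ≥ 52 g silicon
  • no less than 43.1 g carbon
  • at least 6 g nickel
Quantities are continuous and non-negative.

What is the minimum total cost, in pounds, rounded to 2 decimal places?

£8.32

Set it up as a linear program. Let x1 = kg of ferrochrome, x2 = kg of steel scrap, x3 = kg of return scrap.
min 4.96x1 + 0.49x2 + 0.32x3 s.t.:
  572x1 + 1x2 + 9x3 ≥ 916   (chromium)
  29x1 + 3x2 + 4x3 ≥ 52   (silicon)
  69.4x1 + 2.6x2 + 3.2x3 ≥ 43.1   (carbon)
  3x1 + 1x2 + 5x3 ≥ 6   (nickel)
  x1, x2, x3 ≥ 0.
At the optimum only ferrochrome, return scrap are positive (steel scrap = 0). The chromium and silicon requirements are met with equality.
Solving gives x1 = 1.577, x3 = 1.569.
Objective = 4.96·1.577 + 0.32·1.569 = 8.3240.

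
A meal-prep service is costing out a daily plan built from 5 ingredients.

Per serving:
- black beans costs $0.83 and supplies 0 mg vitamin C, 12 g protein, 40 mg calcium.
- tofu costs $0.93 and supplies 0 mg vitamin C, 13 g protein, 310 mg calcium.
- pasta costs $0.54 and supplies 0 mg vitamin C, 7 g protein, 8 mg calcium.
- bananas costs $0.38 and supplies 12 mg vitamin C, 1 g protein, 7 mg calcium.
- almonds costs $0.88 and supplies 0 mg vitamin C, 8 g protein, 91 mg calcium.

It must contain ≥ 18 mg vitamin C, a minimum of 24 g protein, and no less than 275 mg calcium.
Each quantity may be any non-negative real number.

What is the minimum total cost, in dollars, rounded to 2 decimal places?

$2.15

This is a linear program. Let x1 = servings of black beans, x2 = servings of tofu, x3 = servings of pasta, x4 = servings of bananas, x5 = servings of almonds.
Minimise 0.83x1 + 0.93x2 + 0.54x3 + 0.38x4 + 0.88x5 subject to:
  12x4 ≥ 18   (vitamin C)
  12x1 + 13x2 + 7x3 + 1x4 + 8x5 ≥ 24   (protein)
  40x1 + 310x2 + 8x3 + 7x4 + 91x5 ≥ 275   (calcium)
  x1, x2, x3, x4, x5 ≥ 0.
The optimal basis is {black beans, tofu, bananas}; pasta, almonds drop out. There the vitamin C, protein, calcium constraints are tight.
Optimal quantities: black beans = 1.105 servings, tofu = 0.7106 servings, bananas = 1.5 servings.
Total cost: 0.83·1.105 + 0.93·0.7106 + 0.38·1.5 = 2.1480.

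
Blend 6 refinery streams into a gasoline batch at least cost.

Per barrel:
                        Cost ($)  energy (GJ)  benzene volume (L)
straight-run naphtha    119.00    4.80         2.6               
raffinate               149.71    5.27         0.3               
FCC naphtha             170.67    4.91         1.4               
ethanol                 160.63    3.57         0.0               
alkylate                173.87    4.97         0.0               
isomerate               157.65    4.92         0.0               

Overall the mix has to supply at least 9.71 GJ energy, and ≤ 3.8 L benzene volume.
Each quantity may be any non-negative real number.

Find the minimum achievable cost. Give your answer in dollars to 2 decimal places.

$251.62

Set it up as a linear program. Let x1 = barrels of straight-run naphtha, x2 = barrels of raffinate, x3 = barrels of FCC naphtha, x4 = barrels of ethanol, x5 = barrels of alkylate, x6 = barrels of isomerate.
min 119x1 + 149.71x2 + 170.67x3 + 160.63x4 + 173.87x5 + 157.65x6 s.t.:
  4.8x1 + 5.27x2 + 4.91x3 + 3.57x4 + 4.97x5 + 4.92x6 ≥ 9.71   (energy)
  2.6x1 + 0.3x2 + 1.4x3 ≤ 3.8   (benzene volume)
  x1, x2, x3, x4, x5, x6 ≥ 0.
The cheapest feasible vertex uses only straight-run naphtha, raffinate; FCC naphtha, ethanol, alkylate, isomerate are not used. The energy and benzene volume requirements are met with equality.
So straight-run naphtha = 1.39561 barrels, raffinate = 0.571359 barrels.
Hence cost = 119·1.39561 + 149.71·0.571359 = $251.6157.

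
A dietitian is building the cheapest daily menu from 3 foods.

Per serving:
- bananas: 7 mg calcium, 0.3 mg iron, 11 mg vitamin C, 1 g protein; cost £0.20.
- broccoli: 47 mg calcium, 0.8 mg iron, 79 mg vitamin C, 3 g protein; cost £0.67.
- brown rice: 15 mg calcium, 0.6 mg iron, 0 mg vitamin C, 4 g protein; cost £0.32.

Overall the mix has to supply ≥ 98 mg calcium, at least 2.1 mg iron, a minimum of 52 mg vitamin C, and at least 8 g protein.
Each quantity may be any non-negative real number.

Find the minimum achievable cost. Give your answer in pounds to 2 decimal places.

Treat it as an LP. Let x1 = servings of bananas, x2 = servings of broccoli, x3 = servings of brown rice.
Minimize 0.2x1 + 0.67x2 + 0.32x3 s.t.:
  7x1 + 47x2 + 15x3 ≥ 98   (calcium)
  0.3x1 + 0.8x2 + 0.6x3 ≥ 2.1   (iron)
  11x1 + 79x2 ≥ 52   (vitamin C)
  1x1 + 3x2 + 4x3 ≥ 8   (protein)
  x1, x2, x3 ≥ 0.
The cheapest feasible vertex uses only broccoli, brown rice; bananas is not used. There the calcium and iron constraints are tight.
Optimal quantities: broccoli = 1.685 servings, brown rice = 1.253 servings.
Objective = 0.67·1.685 + 0.32·1.253 = 1.5299.

£1.53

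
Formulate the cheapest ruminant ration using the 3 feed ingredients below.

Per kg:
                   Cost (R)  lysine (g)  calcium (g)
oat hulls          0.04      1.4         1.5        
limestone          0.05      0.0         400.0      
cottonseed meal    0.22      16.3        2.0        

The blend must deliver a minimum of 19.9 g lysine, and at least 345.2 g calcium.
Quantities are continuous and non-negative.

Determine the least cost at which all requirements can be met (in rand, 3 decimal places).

R0.311

Set it up as a linear program. Let x1 = kg of oat hulls, x2 = kg of limestone, x3 = kg of cottonseed meal.
Minimize 0.04x1 + 0.05x2 + 0.22x3 s.t.:
  1.4x1 + 16.3x3 ≥ 19.9   (lysine)
  1.5x1 + 400x2 + 2x3 ≥ 345.2   (calcium)
  x1, x2, x3 ≥ 0.
The cheapest feasible vertex uses only limestone, cottonseed meal; oat hulls is not used. There the lysine and calcium constraints are tight.
So limestone = 0.8569 kg, cottonseed meal = 1.221 kg.
Cost = 0.05·0.8569 + 0.22·1.221 = 0.31147.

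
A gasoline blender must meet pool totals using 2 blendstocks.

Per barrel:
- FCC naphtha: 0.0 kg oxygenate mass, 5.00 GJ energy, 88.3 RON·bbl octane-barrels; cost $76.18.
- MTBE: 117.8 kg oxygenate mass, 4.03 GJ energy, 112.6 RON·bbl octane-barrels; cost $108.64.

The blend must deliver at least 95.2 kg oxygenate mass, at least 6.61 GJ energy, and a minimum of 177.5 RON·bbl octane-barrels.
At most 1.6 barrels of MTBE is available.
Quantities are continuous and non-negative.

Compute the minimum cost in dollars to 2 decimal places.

This is a linear program. Let x1 = barrels of FCC naphtha, x2 = barrels of MTBE.
Minimise 76.18x1 + 108.64x2 with:
  117.8x2 ≥ 95.2   (oxygenate mass)
  5x1 + 4.03x2 ≥ 6.61   (energy)
  88.3x1 + 112.6x2 ≥ 177.5   (octane-barrels)
  x2 ≤ 1.6
  x1, x2 ≥ 0.
Both inputs are positive at the optimum. The oxygenate mass and octane-barrels requirements are met with equality.
That vertex is x1 = 0.97964, x2 = 0.80815.
Cost = 76.18·0.97964 + 108.64·0.80815 = 162.4264.

$162.43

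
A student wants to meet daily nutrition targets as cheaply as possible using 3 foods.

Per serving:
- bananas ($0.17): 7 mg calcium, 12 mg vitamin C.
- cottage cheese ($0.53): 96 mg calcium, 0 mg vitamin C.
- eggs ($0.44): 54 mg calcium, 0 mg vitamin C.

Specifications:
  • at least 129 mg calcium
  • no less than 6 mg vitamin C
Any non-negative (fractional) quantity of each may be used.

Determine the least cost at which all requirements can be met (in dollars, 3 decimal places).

$0.778

Let x1 = servings of bananas, x2 = servings of cottage cheese, x3 = servings of eggs.
Minimise 0.17x1 + 0.53x2 + 0.44x3 subject to:
  7x1 + 96x2 + 54x3 ≥ 129   (calcium)
  12x1 ≥ 6   (vitamin C)
  x1, x2, x3 ≥ 0.
The optimal basis is {bananas, cottage cheese}; eggs drops out. Binding constraints: calcium and vitamin C.
Optimal quantities: bananas = 0.5 servings, cottage cheese = 1.307 servings.
Objective = 0.17·0.5 + 0.53·1.307 = 0.77771.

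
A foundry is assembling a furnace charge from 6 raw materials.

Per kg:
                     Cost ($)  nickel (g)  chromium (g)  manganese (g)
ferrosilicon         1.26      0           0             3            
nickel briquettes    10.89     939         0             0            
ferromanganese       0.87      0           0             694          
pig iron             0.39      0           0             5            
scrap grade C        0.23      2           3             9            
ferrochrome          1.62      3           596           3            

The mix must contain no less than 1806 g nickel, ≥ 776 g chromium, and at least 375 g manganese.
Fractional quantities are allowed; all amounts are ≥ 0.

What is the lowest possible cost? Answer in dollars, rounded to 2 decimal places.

$23.47

This is a linear program. Let x1 = kg of ferrosilicon, x2 = kg of nickel briquettes, x3 = kg of ferromanganese, x4 = kg of pig iron, x5 = kg of scrap grade C, x6 = kg of ferrochrome.
Minimize 1.26x1 + 10.89x2 + 0.87x3 + 0.39x4 + 0.23x5 + 1.62x6 subject to:
  939x2 + 2x5 + 3x6 ≥ 1806   (nickel)
  3x5 + 596x6 ≥ 776   (chromium)
  3x1 + 694x3 + 5x4 + 9x5 + 3x6 ≥ 375   (manganese)
  x1, x2, x3, x4, x5, x6 ≥ 0.
The minimum-cost mix takes nothing from ferrosilicon, pig iron, scrap grade C — only nickel briquettes, ferromanganese, ferrochrome. Binding constraints: nickel, chromium, manganese.
Optimal quantities: nickel briquettes = 1.919 kg, ferromanganese = 0.5347 kg, ferrochrome = 1.302 kg.
Cost = 10.89·1.919 + 0.87·0.5347 + 1.62·1.302 = 23.4723.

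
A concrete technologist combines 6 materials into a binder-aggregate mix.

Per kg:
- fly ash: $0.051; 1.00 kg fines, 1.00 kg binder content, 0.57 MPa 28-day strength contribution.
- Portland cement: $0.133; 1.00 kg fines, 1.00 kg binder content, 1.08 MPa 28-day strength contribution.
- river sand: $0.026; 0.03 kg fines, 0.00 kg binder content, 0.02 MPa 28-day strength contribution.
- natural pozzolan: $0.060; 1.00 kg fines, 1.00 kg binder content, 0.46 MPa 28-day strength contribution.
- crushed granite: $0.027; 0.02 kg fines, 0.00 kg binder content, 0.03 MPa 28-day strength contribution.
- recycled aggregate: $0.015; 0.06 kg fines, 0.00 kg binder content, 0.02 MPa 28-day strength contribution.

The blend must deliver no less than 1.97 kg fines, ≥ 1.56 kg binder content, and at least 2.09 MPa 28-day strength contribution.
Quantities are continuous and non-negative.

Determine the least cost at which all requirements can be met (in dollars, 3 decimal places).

$0.187

Let x1 = kg of fly ash, x2 = kg of Portland cement, x3 = kg of river sand, x4 = kg of natural pozzolan, x5 = kg of crushed granite, x6 = kg of recycled aggregate.
min 0.051x1 + 0.133x2 + 0.026x3 + 0.06x4 + 0.027x5 + 0.015x6 with:
  1x1 + 1x2 + 0.03x3 + 1x4 + 0.02x5 + 0.06x6 ≥ 1.97   (fines)
  1x1 + 1x2 + 1x4 ≥ 1.56   (binder content)
  0.57x1 + 1.08x2 + 0.02x3 + 0.46x4 + 0.03x5 + 0.02x6 ≥ 2.09   (28-day strength contribution)
  x1, x2, x3, x4, x5, x6 ≥ 0.
The optimal basis is {fly ash}; Portland cement, river sand, natural pozzolan, crushed granite, recycled aggregate drop out. There the 28-day strength contribution constraint is tight.
Optimal quantities: fly ash = 3.667 kg.
Total cost: 0.051·3.667 = 0.18702.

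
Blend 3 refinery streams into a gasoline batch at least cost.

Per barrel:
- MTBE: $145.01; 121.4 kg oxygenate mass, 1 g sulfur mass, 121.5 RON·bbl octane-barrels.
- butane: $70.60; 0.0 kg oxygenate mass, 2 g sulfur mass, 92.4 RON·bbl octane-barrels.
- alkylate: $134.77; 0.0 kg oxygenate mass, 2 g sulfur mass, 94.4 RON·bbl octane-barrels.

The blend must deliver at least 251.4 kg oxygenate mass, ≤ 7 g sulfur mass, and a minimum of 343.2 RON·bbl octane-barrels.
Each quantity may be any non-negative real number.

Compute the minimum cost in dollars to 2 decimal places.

Let x1 = barrels of MTBE, x2 = barrels of butane, x3 = barrels of alkylate.
min 145.01x1 + 70.6x2 + 134.77x3 s.t.:
  121.4x1 ≥ 251.4   (oxygenate mass)
  1x1 + 2x2 + 2x3 ≤ 7   (sulfur mass)
  121.5x1 + 92.4x2 + 94.4x3 ≥ 343.2   (octane-barrels)
  x1, x2, x3 ≥ 0.
At the optimum only MTBE, butane are positive (alkylate = 0). Binding constraints: oxygenate mass and octane-barrels.
That vertex is x1 = 2.07084, x2 = 0.991265.
Hence cost = 145.01·2.07084 + 70.6·0.991265 = $370.2758.

$370.28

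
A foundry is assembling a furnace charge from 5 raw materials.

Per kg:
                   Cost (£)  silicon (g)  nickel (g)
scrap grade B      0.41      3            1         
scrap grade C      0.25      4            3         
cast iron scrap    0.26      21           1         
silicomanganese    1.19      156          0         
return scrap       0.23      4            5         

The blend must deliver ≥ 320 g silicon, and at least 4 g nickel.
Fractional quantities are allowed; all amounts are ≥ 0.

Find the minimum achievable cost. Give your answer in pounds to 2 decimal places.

Let x1 = kg of scrap grade B, x2 = kg of scrap grade C, x3 = kg of cast iron scrap, x4 = kg of silicomanganese, x5 = kg of return scrap.
Minimise 0.41x1 + 0.25x2 + 0.26x3 + 1.19x4 + 0.23x5 with:
  3x1 + 4x2 + 21x3 + 156x4 + 4x5 ≥ 320   (silicon)
  1x1 + 3x2 + 1x3 + 5x5 ≥ 4   (nickel)
  x1, x2, x3, x4, x5 ≥ 0.
The optimal basis is {silicomanganese, return scrap}; scrap grade B, scrap grade C, cast iron scrap drop out. The silicon and nickel requirements are met with equality.
That vertex is x4 = 2.031, x5 = 0.8.
Total cost: 1.19·2.031 + 0.23·0.8 = 2.6009.

£2.60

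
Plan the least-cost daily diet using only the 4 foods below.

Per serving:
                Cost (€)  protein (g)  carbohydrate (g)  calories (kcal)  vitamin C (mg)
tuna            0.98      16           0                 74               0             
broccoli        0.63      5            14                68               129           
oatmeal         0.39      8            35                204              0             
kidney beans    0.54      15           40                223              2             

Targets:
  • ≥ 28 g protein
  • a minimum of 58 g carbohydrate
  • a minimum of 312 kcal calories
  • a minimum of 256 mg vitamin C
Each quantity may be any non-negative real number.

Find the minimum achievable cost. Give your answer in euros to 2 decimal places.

€1.89

This is a linear program. Let x1 = servings of tuna, x2 = servings of broccoli, x3 = servings of oatmeal, x4 = servings of kidney beans.
Minimize 0.98x1 + 0.63x2 + 0.39x3 + 0.54x4 s.t.:
  16x1 + 5x2 + 8x3 + 15x4 ≥ 28   (protein)
  14x2 + 35x3 + 40x4 ≥ 58   (carbohydrate)
  74x1 + 68x2 + 204x3 + 223x4 ≥ 312   (calories)
  129x2 + 2x4 ≥ 256   (vitamin C)
  x1, x2, x3, x4 ≥ 0.
The minimum-cost mix takes nothing from tuna, oatmeal — only broccoli, kidney beans. The protein and vitamin C requirements are met with equality.
So broccoli = 1.966 servings, kidney beans = 1.211 servings.
Total cost: 0.63·1.966 + 0.54·1.211 = 1.8925.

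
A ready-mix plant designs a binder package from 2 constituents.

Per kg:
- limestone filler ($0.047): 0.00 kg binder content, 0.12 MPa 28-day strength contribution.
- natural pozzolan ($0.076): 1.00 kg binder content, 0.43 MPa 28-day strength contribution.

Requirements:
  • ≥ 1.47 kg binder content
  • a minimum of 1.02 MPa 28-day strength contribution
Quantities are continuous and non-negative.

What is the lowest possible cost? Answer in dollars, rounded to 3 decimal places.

Let x1 = kg of limestone filler, x2 = kg of natural pozzolan.
Minimise 0.047x1 + 0.076x2 s.t.:
  1x2 ≥ 1.47   (binder content)
  0.12x1 + 0.43x2 ≥ 1.02   (28-day strength contribution)
  x1, x2 ≥ 0.
The minimum-cost mix takes nothing from limestone filler — only natural pozzolan. Binding constraint: 28-day strength contribution.
So natural pozzolan = 2.372 kg.
Total cost: 0.076·2.372 = 0.18027.

$0.180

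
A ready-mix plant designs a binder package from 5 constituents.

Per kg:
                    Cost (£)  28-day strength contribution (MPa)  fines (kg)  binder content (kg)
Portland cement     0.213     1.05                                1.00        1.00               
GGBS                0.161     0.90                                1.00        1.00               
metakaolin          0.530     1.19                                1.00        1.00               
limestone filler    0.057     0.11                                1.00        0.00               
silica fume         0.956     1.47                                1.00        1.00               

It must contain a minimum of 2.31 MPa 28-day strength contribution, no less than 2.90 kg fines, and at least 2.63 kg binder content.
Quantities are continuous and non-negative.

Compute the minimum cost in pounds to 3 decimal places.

£0.439

Set it up as a linear program. Let x1 = kg of Portland cement, x2 = kg of GGBS, x3 = kg of metakaolin, x4 = kg of limestone filler, x5 = kg of silica fume.
min 0.213x1 + 0.161x2 + 0.53x3 + 0.057x4 + 0.956x5 with:
  1.05x1 + 0.9x2 + 1.19x3 + 0.11x4 + 1.47x5 ≥ 2.31   (28-day strength contribution)
  1x1 + 1x2 + 1x3 + 1x4 + 1x5 ≥ 2.9   (fines)
  1x1 + 1x2 + 1x3 + 1x5 ≥ 2.63   (binder content)
  x1, x2, x3, x4, x5 ≥ 0.
The cheapest feasible vertex uses only GGBS, limestone filler; Portland cement, metakaolin, silica fume are not used. The fines and binder content requirements are met with equality.
So GGBS = 2.63 kg, limestone filler = 0.27 kg.
Total cost: 0.161·2.63 + 0.057·0.27 = 0.43882.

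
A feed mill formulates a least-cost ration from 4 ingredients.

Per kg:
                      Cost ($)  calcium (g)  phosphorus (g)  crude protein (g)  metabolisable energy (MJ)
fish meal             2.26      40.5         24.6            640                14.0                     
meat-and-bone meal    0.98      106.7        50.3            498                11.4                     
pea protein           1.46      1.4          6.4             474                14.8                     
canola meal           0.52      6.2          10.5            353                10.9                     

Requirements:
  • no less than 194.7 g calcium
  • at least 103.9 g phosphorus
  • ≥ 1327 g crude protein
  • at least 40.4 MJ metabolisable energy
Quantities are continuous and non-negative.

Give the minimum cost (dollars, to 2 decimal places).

Let x1 = kg of fish meal, x2 = kg of meat-and-bone meal, x3 = kg of pea protein, x4 = kg of canola meal.
min 2.26x1 + 0.98x2 + 1.46x3 + 0.52x4 s.t.:
  40.5x1 + 106.7x2 + 1.4x3 + 6.2x4 ≥ 194.7   (calcium)
  24.6x1 + 50.3x2 + 6.4x3 + 10.5x4 ≥ 103.9   (phosphorus)
  640x1 + 498x2 + 474x3 + 353x4 ≥ 1327   (crude protein)
  14x1 + 11.4x2 + 14.8x3 + 10.9x4 ≥ 40.4   (metabolisable energy)
  x1, x2, x3, x4 ≥ 0.
The minimum-cost mix takes nothing from fish meal, pea protein — only meat-and-bone meal, canola meal. The calcium and metabolisable energy requirements are met with equality.
So meat-and-bone meal = 1.7135 kg, canola meal = 1.9143 kg.
Objective = 0.98·1.7135 + 0.52·1.9143 = 2.6747.

$2.67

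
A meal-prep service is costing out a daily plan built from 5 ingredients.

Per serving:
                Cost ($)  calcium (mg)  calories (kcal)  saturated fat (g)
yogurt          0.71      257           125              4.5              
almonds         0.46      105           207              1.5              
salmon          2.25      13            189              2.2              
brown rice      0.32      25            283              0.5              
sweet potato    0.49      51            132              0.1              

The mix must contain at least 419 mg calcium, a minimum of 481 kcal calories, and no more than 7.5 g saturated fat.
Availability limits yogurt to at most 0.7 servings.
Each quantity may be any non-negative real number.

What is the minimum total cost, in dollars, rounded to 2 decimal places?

$1.54

Treat it as an LP. Let x1 = servings of yogurt, x2 = servings of almonds, x3 = servings of salmon, x4 = servings of brown rice, x5 = servings of sweet potato.
min 0.71x1 + 0.46x2 + 2.25x3 + 0.32x4 + 0.49x5 subject to:
  257x1 + 105x2 + 13x3 + 25x4 + 51x5 ≥ 419   (calcium)
  125x1 + 207x2 + 189x3 + 283x4 + 132x5 ≥ 481   (calories)
  4.5x1 + 1.5x2 + 2.2x3 + 0.5x4 + 0.1x5 ≤ 7.5   (saturated fat)
  x1 ≤ 0.7
  x1, x2, x3, x4, x5 ≥ 0.
The optimal basis is {yogurt, almonds}; salmon, brown rice, sweet potato drop out. Binding constraints: calcium and the yogurt cap.
So yogurt = 0.7 servings, almonds = 2.277 servings.
Hence cost = 0.71·0.7 + 0.46·2.277 = $1.5444.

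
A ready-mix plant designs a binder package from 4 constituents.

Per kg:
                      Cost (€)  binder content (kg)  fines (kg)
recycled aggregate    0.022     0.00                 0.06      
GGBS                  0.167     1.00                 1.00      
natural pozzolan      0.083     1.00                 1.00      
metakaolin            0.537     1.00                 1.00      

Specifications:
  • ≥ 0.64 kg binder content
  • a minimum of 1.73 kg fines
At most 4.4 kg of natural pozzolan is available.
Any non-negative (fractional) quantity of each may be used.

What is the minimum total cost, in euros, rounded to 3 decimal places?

€0.144

Let x1 = kg of recycled aggregate, x2 = kg of GGBS, x3 = kg of natural pozzolan, x4 = kg of metakaolin.
min 0.022x1 + 0.167x2 + 0.083x3 + 0.537x4 subject to:
  1x2 + 1x3 + 1x4 ≥ 0.64   (binder content)
  0.06x1 + 1x2 + 1x3 + 1x4 ≥ 1.73   (fines)
  x3 ≤ 4.4
  x1, x2, x3, x4 ≥ 0.
The minimum-cost mix takes nothing from recycled aggregate, GGBS, metakaolin — only natural pozzolan. Binding constraint: fines.
Optimal quantities: natural pozzolan = 1.73 kg.
Cost = 0.083·1.73 = 0.14359.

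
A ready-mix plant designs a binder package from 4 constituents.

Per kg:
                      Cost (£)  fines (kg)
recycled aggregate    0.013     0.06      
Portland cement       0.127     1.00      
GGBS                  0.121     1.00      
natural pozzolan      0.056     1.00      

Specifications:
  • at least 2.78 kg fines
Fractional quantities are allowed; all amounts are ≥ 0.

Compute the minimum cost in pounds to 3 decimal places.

£0.156

Treat it as an LP. Let x1 = kg of recycled aggregate, x2 = kg of Portland cement, x3 = kg of GGBS, x4 = kg of natural pozzolan.
min 0.013x1 + 0.127x2 + 0.121x3 + 0.056x4 subject to:
  0.06x1 + 1x2 + 1x3 + 1x4 ≥ 2.78   (fines)
  x1, x2, x3, x4 ≥ 0.
At the optimum only natural pozzolan is positive (recycled aggregate, Portland cement, GGBS = 0). There the fines constraint is tight.
That vertex is x4 = 2.78.
Cost = 0.056·2.78 = 0.15568.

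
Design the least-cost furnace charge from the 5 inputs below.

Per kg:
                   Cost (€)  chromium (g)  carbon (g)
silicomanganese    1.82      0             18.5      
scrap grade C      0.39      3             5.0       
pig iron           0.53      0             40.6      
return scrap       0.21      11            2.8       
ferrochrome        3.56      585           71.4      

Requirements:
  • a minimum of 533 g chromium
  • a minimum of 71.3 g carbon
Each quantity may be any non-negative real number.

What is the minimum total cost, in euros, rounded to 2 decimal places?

€3.33

Set it up as a linear program. Let x1 = kg of silicomanganese, x2 = kg of scrap grade C, x3 = kg of pig iron, x4 = kg of return scrap, x5 = kg of ferrochrome.
Minimise 1.82x1 + 0.39x2 + 0.53x3 + 0.21x4 + 3.56x5 with:
  3x2 + 11x4 + 585x5 ≥ 533   (chromium)
  18.5x1 + 5x2 + 40.6x3 + 2.8x4 + 71.4x5 ≥ 71.3   (carbon)
  x1, x2, x3, x4, x5 ≥ 0.
The minimum-cost mix takes nothing from silicomanganese, scrap grade C, return scrap — only pig iron, ferrochrome. Binding constraints: chromium and carbon.
Optimal quantities: pig iron = 0.1539 kg, ferrochrome = 0.9111 kg.
Cost = 0.53·0.1539 + 3.56·0.9111 = 3.3251.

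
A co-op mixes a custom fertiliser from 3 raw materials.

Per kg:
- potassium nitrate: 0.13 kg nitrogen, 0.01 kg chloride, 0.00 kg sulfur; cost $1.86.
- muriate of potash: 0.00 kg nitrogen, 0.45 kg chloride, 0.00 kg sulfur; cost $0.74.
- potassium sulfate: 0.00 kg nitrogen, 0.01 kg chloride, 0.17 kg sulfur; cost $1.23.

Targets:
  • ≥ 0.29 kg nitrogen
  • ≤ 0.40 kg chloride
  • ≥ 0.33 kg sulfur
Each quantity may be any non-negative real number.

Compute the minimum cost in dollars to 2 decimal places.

$6.54

Treat it as an LP. Let x1 = kg of potassium nitrate, x2 = kg of muriate of potash, x3 = kg of potassium sulfate.
min 1.86x1 + 0.74x2 + 1.23x3 subject to:
  0.13x1 ≥ 0.29   (nitrogen)
  0.01x1 + 0.45x2 + 0.01x3 ≤ 0.4   (chloride)
  0.17x3 ≥ 0.33   (sulfur)
  x1, x2, x3 ≥ 0.
The minimum-cost mix takes nothing from muriate of potash — only potassium nitrate, potassium sulfate. Binding constraints: nitrogen and sulfur.
Solving gives x1 = 2.231, x3 = 1.941.
Cost = 1.86·2.231 + 1.23·1.941 = 6.5371.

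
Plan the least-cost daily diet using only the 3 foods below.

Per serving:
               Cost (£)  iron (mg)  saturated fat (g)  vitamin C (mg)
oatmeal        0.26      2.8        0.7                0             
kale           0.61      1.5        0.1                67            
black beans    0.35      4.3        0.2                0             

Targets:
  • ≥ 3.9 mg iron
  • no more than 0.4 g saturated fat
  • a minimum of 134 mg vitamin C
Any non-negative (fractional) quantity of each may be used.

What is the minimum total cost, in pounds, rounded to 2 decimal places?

Let x1 = servings of oatmeal, x2 = servings of kale, x3 = servings of black beans.
Minimize 0.26x1 + 0.61x2 + 0.35x3 subject to:
  2.8x1 + 1.5x2 + 4.3x3 ≥ 3.9   (iron)
  0.7x1 + 0.1x2 + 0.2x3 ≤ 0.4   (saturated fat)
  67x2 ≥ 134   (vitamin C)
  x1, x2, x3 ≥ 0.
At the optimum only kale, black beans are positive (oatmeal = 0). Binding constraints: iron and vitamin C.
So kale = 2 servings, black beans = 0.2093 servings.
Objective = 0.61·2 + 0.35·0.2093 = 1.2933.

£1.29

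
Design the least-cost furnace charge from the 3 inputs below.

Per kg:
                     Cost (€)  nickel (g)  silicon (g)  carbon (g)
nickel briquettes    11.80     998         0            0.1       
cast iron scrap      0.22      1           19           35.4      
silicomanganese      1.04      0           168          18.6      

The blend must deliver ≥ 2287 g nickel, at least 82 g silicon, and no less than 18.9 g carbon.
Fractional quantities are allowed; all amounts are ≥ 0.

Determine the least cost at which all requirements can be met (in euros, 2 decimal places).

€27.57

Set it up as a linear program. Let x1 = kg of nickel briquettes, x2 = kg of cast iron scrap, x3 = kg of silicomanganese.
min 11.8x1 + 0.22x2 + 1.04x3 subject to:
  998x1 + 1x2 ≥ 2287   (nickel)
  19x2 + 168x3 ≥ 82   (silicon)
  0.1x1 + 35.4x2 + 18.6x3 ≥ 18.9   (carbon)
  x1, x2, x3 ≥ 0.
All 3 inputs are positive at the optimum. There the nickel, silicon, carbon constraints are tight.
So nickel briquettes = 2.291 kg, cast iron scrap = 0.2881 kg, silicomanganese = 0.4555 kg.
Hence cost = 11.8·2.291 + 0.22·0.2881 + 1.04·0.4555 = €27.5709.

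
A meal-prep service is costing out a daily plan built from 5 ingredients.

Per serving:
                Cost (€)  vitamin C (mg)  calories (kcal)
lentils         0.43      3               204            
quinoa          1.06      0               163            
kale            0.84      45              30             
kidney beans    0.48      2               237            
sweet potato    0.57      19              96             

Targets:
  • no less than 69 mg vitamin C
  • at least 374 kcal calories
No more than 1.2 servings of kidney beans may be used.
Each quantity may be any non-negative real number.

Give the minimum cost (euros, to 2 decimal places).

€1.90

This is a linear program. Let x1 = servings of lentils, x2 = servings of quinoa, x3 = servings of kale, x4 = servings of kidney beans, x5 = servings of sweet potato.
Minimize 0.43x1 + 1.06x2 + 0.84x3 + 0.48x4 + 0.57x5 subject to:
  3x1 + 45x3 + 2x4 + 19x5 ≥ 69   (vitamin C)
  204x1 + 163x2 + 30x3 + 237x4 + 96x5 ≥ 374   (calories)
  x4 ≤ 1.2
  x1, x2, x3, x4, x5 ≥ 0.
The minimum-cost mix takes nothing from quinoa, kidney beans, sweet potato — only lentils, kale. There the vitamin C and calories constraints are tight.
Optimal quantities: lentils = 1.624 servings, kale = 1.425 servings.
Cost = 0.43·1.624 + 0.84·1.425 = 1.8953.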